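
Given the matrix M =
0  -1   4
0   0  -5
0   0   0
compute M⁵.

[[0, 0, 0], [0, 0, 0], [0, 0, 0]]

M is strictly triangular, hence nilpotent: M³ = 0, so M⁵ = 0.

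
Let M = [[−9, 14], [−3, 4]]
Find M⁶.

[[4719, −9310], [1995, −3926]]

tr M = −5 and det M = 6, so the characteristic polynomial is λ² − (−5)λ + (6) with roots −3 and −2.
Eigenvectors give P = [[−7, −2], [−3, −1]] with P⁻¹ = [[−1, 2], [3, −7]], and M = P·diag(−3, −2)·P⁻¹.
Then M⁶ = P·diag(729, 64)·P⁻¹ = [[−5103, −128], [−2187, −64]] · [[−1, 2], [3, −7]] = [[4719, −9310], [1995, −3926]].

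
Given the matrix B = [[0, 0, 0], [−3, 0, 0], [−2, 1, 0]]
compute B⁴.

[[0, 0, 0], [0, 0, 0], [0, 0, 0]]

B is strictly triangular, hence nilpotent: B³ = 0, so B⁴ = 0.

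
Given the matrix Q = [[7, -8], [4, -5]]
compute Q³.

tr Q = 2 and det Q = -3, so the characteristic polynomial is λ² − (2)λ + (-3) with roots -1 and 3.
Eigenvectors give P = [[1, 2], [1, 1]] with P⁻¹ = [[-1, 2], [1, -1]], and Q = P·diag(-1, 3)·P⁻¹.
Then Q³ = P·diag(-1, 27)·P⁻¹ = [[-1, 54], [-1, 27]] · [[-1, 2], [1, -1]] = [[55, -56], [28, -29]].

[[55, -56], [28, -29]]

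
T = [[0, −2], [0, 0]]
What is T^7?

[[0, 0], [0, 0]]

T is strictly triangular, hence nilpotent: T^2 = 0, so T^7 = 0.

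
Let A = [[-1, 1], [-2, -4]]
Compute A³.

tr A = -5 and det A = 6, so the characteristic polynomial is λ² − (-5)λ + (6) with roots -3 and -2.
Eigenvectors give P = [[-1, -1], [2, 1]] with P⁻¹ = [[1, 1], [-2, -1]], and A = P·diag(-3, -2)·P⁻¹.
Then A³ = P·diag(-27, -8)·P⁻¹ = [[27, 8], [-54, -8]] · [[1, 1], [-2, -1]] = [[11, 19], [-38, -46]].

[[11, 19], [-38, -46]]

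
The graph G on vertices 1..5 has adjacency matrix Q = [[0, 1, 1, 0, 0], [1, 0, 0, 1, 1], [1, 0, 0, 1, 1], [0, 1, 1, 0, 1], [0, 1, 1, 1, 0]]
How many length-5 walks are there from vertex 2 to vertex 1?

The number of length-5 walks from vertex 2 to vertex 1 is entry (2,1) of Q^5, where Q is the adjacency matrix.
Q^2 = [[2, 0, 0, 2, 2], [0, 3, 3, 1, 1], [0, 3, 3, 1, 1], [2, 1, 1, 3, 2], [2, 1, 1, 2, 3]]
Q^3 = [[0, 6, 6, 2, 2], [6, 2, 2, 7, 7], [6, 2, 2, 7, 7], [2, 7, 7, 4, 5], [2, 7, 7, 5, 4]]
Q^4 = [[12, 4, 4, 14, 14], [4, 20, 20, 11, 11], [4, 20, 20, 11, 11], [14, 11, 11, 19, 18], [14, 11, 11, 18, 19]]
Q^5 = [[8, 40, 40, 22, 22], [40, 26, 26, 51, 51], [40, 26, 26, 51, 51], [22, 51, 51, 40, 41], [22, 51, 51, 41, 40]]

40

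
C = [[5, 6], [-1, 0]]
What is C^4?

tr C = 5 and det C = 6, so the characteristic polynomial is λ² − (5)λ + (6) with roots 3 and 2.
Eigenvectors give P = [[3, 2], [-1, -1]] with P⁻¹ = [[1, 2], [-1, -3]], and C = P·diag(3, 2)·P⁻¹.
Then C^4 = P·diag(81, 16)·P⁻¹ = [[243, 32], [-81, -16]] · [[1, 2], [-1, -3]] = [[211, 390], [-65, -114]].

[[211, 390], [-65, -114]]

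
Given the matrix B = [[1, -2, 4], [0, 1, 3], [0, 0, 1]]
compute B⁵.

B = I + N where N = [[0, -2, 4], [0, 0, 3], [0, 0, 0]] is strictly upper-triangular, so N³ = 0.
(I + N)⁵ = I + 5·N + 10·N² = [[1, -10, -40], [0, 1, 15], [0, 0, 1]].

[[1, -10, -40], [0, 1, 15], [0, 0, 1]]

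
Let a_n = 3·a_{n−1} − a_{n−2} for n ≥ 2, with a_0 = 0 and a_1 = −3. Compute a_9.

−7752

With companion matrix T = [[3, −1], [1, 0]], [a_n, a_{n−1}]ᵀ = T·[a_{n−1}, a_{n−2}]ᵀ, so [a_9, a_8]ᵀ = T^8·[a_1, a_0]ᵀ.
T^8 = [[2584, −987], [987, −377]], giving [a_9, a_8]ᵀ = [[−7752], [−2961]].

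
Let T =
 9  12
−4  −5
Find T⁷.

[[8745, 13116], [−4372, −6557]]

tr T = 4 and det T = 3, so the characteristic polynomial is λ² − (4)λ + (3) with roots 3 and 1.
Eigenvectors give P = [[2, −3], [−1, 2]] with P⁻¹ = [[2, 3], [1, 2]], and T = P·diag(3, 1)·P⁻¹.
Then T⁷ = P·diag(2187, 1)·P⁻¹ = [[4374, −3], [−2187, 2]] · [[2, 3], [1, 2]] = [[8745, 13116], [−4372, −6557]].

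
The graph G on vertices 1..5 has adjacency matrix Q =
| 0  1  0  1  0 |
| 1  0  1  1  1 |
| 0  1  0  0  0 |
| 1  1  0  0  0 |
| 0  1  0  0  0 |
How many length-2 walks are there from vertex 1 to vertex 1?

2

The number of length-2 walks from vertex 1 to vertex 1 is entry (1,1) of Q^2, where Q is the adjacency matrix.
Q^2 = [[2, 1, 1, 1, 1], [1, 4, 0, 1, 0], [1, 0, 1, 1, 1], [1, 1, 1, 2, 1], [1, 0, 1, 1, 1]]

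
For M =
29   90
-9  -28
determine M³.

[[89, 270], [-27, -82]]

tr M = 1 and det M = -2, so the characteristic polynomial is λ² − (1)λ + (-2) with roots 2 and -1.
Eigenvectors give P = [[-10, 3], [3, -1]] with P⁻¹ = [[-1, -3], [-3, -10]], and M = P·diag(2, -1)·P⁻¹.
Then M³ = P·diag(8, -1)·P⁻¹ = [[-80, -3], [24, 1]] · [[-1, -3], [-3, -10]] = [[89, 270], [-27, -82]].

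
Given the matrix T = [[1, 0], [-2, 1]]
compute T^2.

[[1, 0], [-4, 1]]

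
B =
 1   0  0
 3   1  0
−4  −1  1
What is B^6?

B = I + N where N = [[0, 0, 0], [3, 0, 0], [−4, −1, 0]] is strictly lower-triangular, so N^3 = 0.
(I + N)^6 = I + 6·N + 15·N^2 = [[1, 0, 0], [18, 1, 0], [−69, −6, 1]].

[[1, 0, 0], [18, 1, 0], [−69, −6, 1]]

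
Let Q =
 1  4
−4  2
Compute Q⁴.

[[81, −324], [324, 0]]

Q² = [[−15, 12], [−12, −12]]
Q³ = [[−63, −36], [36, −72]]
Q⁴ = [[81, −324], [324, 0]]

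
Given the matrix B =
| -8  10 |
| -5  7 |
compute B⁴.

tr B = -1 and det B = -6, so the characteristic polynomial is λ² − (-1)λ + (-6) with roots -3 and 2.
Eigenvectors give P = [[-2, 1], [-1, 1]] with P⁻¹ = [[-1, 1], [-1, 2]], and B = P·diag(-3, 2)·P⁻¹.
Then B⁴ = P·diag(81, 16)·P⁻¹ = [[-162, 16], [-81, 16]] · [[-1, 1], [-1, 2]] = [[146, -130], [65, -49]].

[[146, -130], [65, -49]]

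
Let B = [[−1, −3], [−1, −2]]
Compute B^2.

[[4, 9], [3, 7]]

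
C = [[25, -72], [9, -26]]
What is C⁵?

tr C = -1 and det C = -2, so the characteristic polynomial is λ² − (-1)λ + (-2) with roots -2 and 1.
Eigenvectors give P = [[-8, 3], [-3, 1]] with P⁻¹ = [[1, -3], [3, -8]], and C = P·diag(-2, 1)·P⁻¹.
Then C⁵ = P·diag(-32, 1)·P⁻¹ = [[256, 3], [96, 1]] · [[1, -3], [3, -8]] = [[265, -792], [99, -296]].

[[265, -792], [99, -296]]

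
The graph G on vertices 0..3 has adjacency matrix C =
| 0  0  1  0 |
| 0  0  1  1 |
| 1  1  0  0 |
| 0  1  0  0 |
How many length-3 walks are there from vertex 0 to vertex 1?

0

The number of length-3 walks from vertex 0 to vertex 1 is entry (0,1) of C^3, where C is the adjacency matrix.
C^2 = [[1, 1, 0, 0], [1, 2, 0, 0], [0, 0, 2, 1], [0, 0, 1, 1]]
C^3 = [[0, 0, 2, 1], [0, 0, 3, 2], [2, 3, 0, 0], [1, 2, 0, 0]]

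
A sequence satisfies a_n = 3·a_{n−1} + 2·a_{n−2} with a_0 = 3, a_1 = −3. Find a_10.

−104763

With companion matrix B = [[3, 2], [1, 0]], [a_n, a_{n−1}]ᵀ = B·[a_{n−1}, a_{n−2}]ᵀ, so [a_10, a_9]ᵀ = B⁹·[a_1, a_0]ᵀ.
B⁹ = [[79647, 44726], [22363, 12558]], giving [a_10, a_9]ᵀ = [[−104763], [−29415]].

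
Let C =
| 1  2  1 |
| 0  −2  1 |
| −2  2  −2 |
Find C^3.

C^2 = [[−1, 0, 1], [−2, 6, −4], [2, −12, 4]]
C^3 = [[−3, 0, −3], [6, −24, 12], [−6, 36, −18]]

[[−3, 0, −3], [6, −24, 12], [−6, 36, −18]]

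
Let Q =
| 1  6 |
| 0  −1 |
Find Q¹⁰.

[[1, 0], [0, 1]]

Q² = I (check: tr Q = 0 and det Q = −1), so Q¹⁰ = I since 10 is even.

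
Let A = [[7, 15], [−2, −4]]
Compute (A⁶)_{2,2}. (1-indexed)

tr A = 3 and det A = 2, so the characteristic polynomial is λ² − (3)λ + (2) with roots 2 and 1.
Eigenvectors give P = [[−3, −5], [1, 2]] with P⁻¹ = [[−2, −5], [1, 3]], and A = P·diag(2, 1)·P⁻¹.
Then A⁶ = P·diag(64, 1)·P⁻¹ = [[−192, −5], [64, 2]] · [[−2, −5], [1, 3]] = [[379, 945], [−126, −314]].

−314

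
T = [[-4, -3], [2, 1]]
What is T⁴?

[[46, 45], [-30, -29]]

tr T = -3 and det T = 2, so the characteristic polynomial is λ² − (-3)λ + (2) with roots -2 and -1.
Eigenvectors give P = [[-3, 1], [2, -1]] with P⁻¹ = [[-1, -1], [-2, -3]], and T = P·diag(-2, -1)·P⁻¹.
Then T⁴ = P·diag(16, 1)·P⁻¹ = [[-48, 1], [32, -1]] · [[-1, -1], [-2, -3]] = [[46, 45], [-30, -29]].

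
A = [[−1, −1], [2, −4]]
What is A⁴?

[[−49, 65], [−130, 146]]

tr A = −5 and det A = 6, so the characteristic polynomial is λ² − (−5)λ + (6) with roots −3 and −2.
Eigenvectors give P = [[−1, 1], [−2, 1]] with P⁻¹ = [[1, −1], [2, −1]], and A = P·diag(−3, −2)·P⁻¹.
Then A⁴ = P·diag(81, 16)·P⁻¹ = [[−81, 16], [−162, 16]] · [[1, −1], [2, −1]] = [[−49, 65], [−130, 146]].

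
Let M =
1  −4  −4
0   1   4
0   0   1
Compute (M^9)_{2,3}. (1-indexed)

36

M = I + N where N = [[0, −4, −4], [0, 0, 4], [0, 0, 0]] is strictly upper-triangular, so N^3 = 0.
(I + N)^9 = I + 9·N + 36·N^2 = [[1, −36, −612], [0, 1, 36], [0, 0, 1]].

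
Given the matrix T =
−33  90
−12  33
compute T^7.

[[−24057, 65610], [−8748, 24057]]

tr T = 0 and det T = −9, so the characteristic polynomial is λ² − (0)λ + (−9) with roots −3 and 3.
Eigenvectors give P = [[3, −5], [1, −2]] with P⁻¹ = [[2, −5], [1, −3]], and T = P·diag(−3, 3)·P⁻¹.
Then T^7 = P·diag(−2187, 2187)·P⁻¹ = [[−6561, −10935], [−2187, −4374]] · [[2, −5], [1, −3]] = [[−24057, 65610], [−8748, 24057]].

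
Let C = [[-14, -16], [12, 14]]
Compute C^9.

tr C = 0 and det C = -4, so the characteristic polynomial is λ² − (0)λ + (-4) with roots -2 and 2.
Eigenvectors give P = [[4, -1], [-3, 1]] with P⁻¹ = [[1, 1], [3, 4]], and C = P·diag(-2, 2)·P⁻¹.
Then C^9 = P·diag(-512, 512)·P⁻¹ = [[-2048, -512], [1536, 512]] · [[1, 1], [3, 4]] = [[-3584, -4096], [3072, 3584]].

[[-3584, -4096], [3072, 3584]]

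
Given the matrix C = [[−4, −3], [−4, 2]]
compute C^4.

[[832, 264], [352, 304]]

C^2 = [[28, 6], [8, 16]]
C^3 = [[−136, −72], [−96, 8]]
C^4 = [[832, 264], [352, 304]]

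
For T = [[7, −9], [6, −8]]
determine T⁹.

tr T = −1 and det T = −2, so the characteristic polynomial is λ² − (−1)λ + (−2) with roots −2 and 1.
Eigenvectors give P = [[1, 3], [1, 2]] with P⁻¹ = [[−2, 3], [1, −1]], and T = P·diag(−2, 1)·P⁻¹.
Then T⁹ = P·diag(−512, 1)·P⁻¹ = [[−512, 3], [−512, 2]] · [[−2, 3], [1, −1]] = [[1027, −1539], [1026, −1538]].

[[1027, −1539], [1026, −1538]]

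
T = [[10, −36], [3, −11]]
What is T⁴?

tr T = −1 and det T = −2, so the characteristic polynomial is λ² − (−1)λ + (−2) with roots −2 and 1.
Eigenvectors give P = [[−3, −4], [−1, −1]] with P⁻¹ = [[1, −4], [−1, 3]], and T = P·diag(−2, 1)·P⁻¹.
Then T⁴ = P·diag(16, 1)·P⁻¹ = [[−48, −4], [−16, −1]] · [[1, −4], [−1, 3]] = [[−44, 180], [−15, 61]].

[[−44, 180], [−15, 61]]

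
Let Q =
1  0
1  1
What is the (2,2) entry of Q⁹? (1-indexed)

Q = I + N where N = [[0, 0], [1, 0]] is strictly lower-triangular, so N² = 0.
(I + N)⁹ = I + 9·N = [[1, 0], [9, 1]].

1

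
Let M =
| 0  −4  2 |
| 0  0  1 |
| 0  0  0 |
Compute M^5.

[[0, 0, 0], [0, 0, 0], [0, 0, 0]]

M is strictly triangular, hence nilpotent: M^3 = 0, so M^5 = 0.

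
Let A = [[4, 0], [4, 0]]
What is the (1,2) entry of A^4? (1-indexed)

A^2 = [[16, 0], [16, 0]]
A^3 = [[64, 0], [64, 0]]
A^4 = [[256, 0], [256, 0]]

0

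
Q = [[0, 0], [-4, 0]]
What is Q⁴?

Q² = [[0, 0], [0, 0]]
Q³ = [[0, 0], [0, 0]]
Q⁴ = [[0, 0], [0, 0]]

[[0, 0], [0, 0]]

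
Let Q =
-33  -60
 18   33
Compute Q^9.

[[-216513, -393660], [118098, 216513]]

tr Q = 0 and det Q = -9, so the characteristic polynomial is λ² − (0)λ + (-9) with roots -3 and 3.
Eigenvectors give P = [[-2, -5], [1, 3]] with P⁻¹ = [[-3, -5], [1, 2]], and Q = P·diag(-3, 3)·P⁻¹.
Then Q^9 = P·diag(-19683, 19683)·P⁻¹ = [[39366, -98415], [-19683, 59049]] · [[-3, -5], [1, 2]] = [[-216513, -393660], [118098, 216513]].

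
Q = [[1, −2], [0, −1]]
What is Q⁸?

Q² = I (check: tr Q = 0 and det Q = −1), so Q⁸ = I since 8 is even.

[[1, 0], [0, 1]]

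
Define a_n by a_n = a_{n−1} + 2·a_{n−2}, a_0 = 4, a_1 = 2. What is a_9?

With companion matrix A = [[1, 2], [1, 0]], [a_n, a_{n−1}]ᵀ = A·[a_{n−1}, a_{n−2}]ᵀ, so [a_9, a_8]ᵀ = A⁸·[a_1, a_0]ᵀ.
A⁸ = [[171, 170], [85, 86]], giving [a_9, a_8]ᵀ = [[1022], [514]].

1022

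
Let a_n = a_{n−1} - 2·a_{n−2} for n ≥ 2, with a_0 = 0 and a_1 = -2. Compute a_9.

34

With companion matrix A = [[1, -2], [1, 0]], [a_n, a_{n−1}]ᵀ = A·[a_{n−1}, a_{n−2}]ᵀ, so [a_9, a_8]ᵀ = A^8·[a_1, a_0]ᵀ.
A^8 = [[-17, 6], [-3, -14]], giving [a_9, a_8]ᵀ = [[34], [6]].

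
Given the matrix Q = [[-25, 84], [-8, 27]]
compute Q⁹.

tr Q = 2 and det Q = -3, so the characteristic polynomial is λ² − (2)λ + (-3) with roots 3 and -1.
Eigenvectors give P = [[3, 7], [1, 2]] with P⁻¹ = [[-2, 7], [1, -3]], and Q = P·diag(3, -1)·P⁻¹.
Then Q⁹ = P·diag(19683, -1)·P⁻¹ = [[59049, -7], [19683, -2]] · [[-2, 7], [1, -3]] = [[-118105, 413364], [-39368, 137787]].

[[-118105, 413364], [-39368, 137787]]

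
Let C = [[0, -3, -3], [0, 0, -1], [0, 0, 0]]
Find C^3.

[[0, 0, 0], [0, 0, 0], [0, 0, 0]]

C is strictly triangular, hence nilpotent: C^3 = 0, so C^3 = 0.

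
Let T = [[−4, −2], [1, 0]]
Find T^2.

[[14, 8], [−4, −2]]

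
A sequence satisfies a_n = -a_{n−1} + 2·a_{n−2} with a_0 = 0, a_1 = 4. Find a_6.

-84

With companion matrix C = [[-1, 2], [1, 0]], [a_n, a_{n−1}]ᵀ = C·[a_{n−1}, a_{n−2}]ᵀ, so [a_6, a_5]ᵀ = C⁵·[a_1, a_0]ᵀ.
C⁵ = [[-21, 22], [11, -10]], giving [a_6, a_5]ᵀ = [[-84], [44]].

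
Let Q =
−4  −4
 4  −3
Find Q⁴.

[[−784, −196], [196, −735]]

Q² = [[0, 28], [−28, −7]]
Q³ = [[112, −84], [84, 133]]
Q⁴ = [[−784, −196], [196, −735]]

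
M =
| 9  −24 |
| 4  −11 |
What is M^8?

tr M = −2 and det M = −3, so the characteristic polynomial is λ² − (−2)λ + (−3) with roots 1 and −3.
Eigenvectors give P = [[3, 2], [1, 1]] with P⁻¹ = [[1, −2], [−1, 3]], and M = P·diag(1, −3)·P⁻¹.
Then M^8 = P·diag(1, 6561)·P⁻¹ = [[3, 13122], [1, 6561]] · [[1, −2], [−1, 3]] = [[−13119, 39360], [−6560, 19681]].

[[−13119, 39360], [−6560, 19681]]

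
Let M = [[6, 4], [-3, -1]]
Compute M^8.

tr M = 5 and det M = 6, so the characteristic polynomial is λ² − (5)λ + (6) with roots 2 and 3.
Eigenvectors give P = [[1, 4], [-1, -3]] with P⁻¹ = [[-3, -4], [1, 1]], and M = P·diag(2, 3)·P⁻¹.
Then M^8 = P·diag(256, 6561)·P⁻¹ = [[256, 26244], [-256, -19683]] · [[-3, -4], [1, 1]] = [[25476, 25220], [-18915, -18659]].

[[25476, 25220], [-18915, -18659]]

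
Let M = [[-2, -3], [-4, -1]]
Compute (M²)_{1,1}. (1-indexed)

16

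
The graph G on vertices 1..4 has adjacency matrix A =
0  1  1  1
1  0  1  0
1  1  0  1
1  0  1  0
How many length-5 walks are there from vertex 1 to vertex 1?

The number of length-5 walks from vertex 1 to vertex 1 is entry (1,1) of A⁵, where A is the adjacency matrix.
A² = [[3, 1, 2, 1], [1, 2, 1, 2], [2, 1, 3, 1], [1, 2, 1, 2]]
A³ = [[4, 5, 5, 5], [5, 2, 5, 2], [5, 5, 4, 5], [5, 2, 5, 2]]
A⁴ = [[15, 9, 14, 9], [9, 10, 9, 10], [14, 9, 15, 9], [9, 10, 9, 10]]
A⁵ = [[32, 29, 33, 29], [29, 18, 29, 18], [33, 29, 32, 29], [29, 18, 29, 18]]

32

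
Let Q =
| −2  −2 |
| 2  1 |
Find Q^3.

Q^2 = [[0, 2], [−2, −3]]
Q^3 = [[4, 2], [−2, 1]]

[[4, 2], [−2, 1]]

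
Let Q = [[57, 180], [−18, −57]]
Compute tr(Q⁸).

tr Q = 0 and det Q = −9, so the characteristic polynomial is λ² − (0)λ + (−9) with roots 3 and −3.
Eigenvectors give P = [[10, −3], [−3, 1]] with P⁻¹ = [[1, 3], [3, 10]], and Q = P·diag(3, −3)·P⁻¹.
Then Q⁸ = P·diag(6561, 6561)·P⁻¹ = [[65610, −19683], [−19683, 6561]] · [[1, 3], [3, 10]] = [[6561, 0], [0, 6561]].

13122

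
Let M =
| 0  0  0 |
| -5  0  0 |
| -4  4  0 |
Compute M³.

M is strictly triangular, hence nilpotent: M³ = 0, so M³ = 0.

[[0, 0, 0], [0, 0, 0], [0, 0, 0]]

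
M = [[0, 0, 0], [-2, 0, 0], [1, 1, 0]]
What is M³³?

M is strictly triangular, hence nilpotent: M³ = 0, so M³³ = 0.

[[0, 0, 0], [0, 0, 0], [0, 0, 0]]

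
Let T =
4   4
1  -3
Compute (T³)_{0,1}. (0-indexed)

68

T² = [[20, 4], [1, 13]]
T³ = [[84, 68], [17, -35]]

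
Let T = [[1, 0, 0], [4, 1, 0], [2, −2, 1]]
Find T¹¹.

T = I + N where N = [[0, 0, 0], [4, 0, 0], [2, −2, 0]] is strictly lower-triangular, so N³ = 0.
(I + N)¹¹ = I + 11·N + 55·N² = [[1, 0, 0], [44, 1, 0], [−418, −22, 1]].

[[1, 0, 0], [44, 1, 0], [−418, −22, 1]]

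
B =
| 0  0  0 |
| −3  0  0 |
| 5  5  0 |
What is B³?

[[0, 0, 0], [0, 0, 0], [0, 0, 0]]

B is strictly triangular, hence nilpotent: B³ = 0, so B³ = 0.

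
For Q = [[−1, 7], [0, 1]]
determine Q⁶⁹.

Q² = I (check: tr Q = 0 and det Q = −1), so Q⁶⁹ = Q since 69 is odd.

[[−1, 7], [0, 1]]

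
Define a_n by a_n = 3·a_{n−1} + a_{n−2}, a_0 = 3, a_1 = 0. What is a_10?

With companion matrix B = [[3, 1], [1, 0]], [a_n, a_{n−1}]ᵀ = B·[a_{n−1}, a_{n−2}]ᵀ, so [a_10, a_9]ᵀ = B^9·[a_1, a_0]ᵀ.
B^9 = [[42837, 12970], [12970, 3927]], giving [a_10, a_9]ᵀ = [[38910], [11781]].

38910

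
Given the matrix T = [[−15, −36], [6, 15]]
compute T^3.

[[−135, −324], [54, 135]]

tr T = 0 and det T = −9, so the characteristic polynomial is λ² − (0)λ + (−9) with roots 3 and −3.
Eigenvectors give P = [[−2, 3], [1, −1]] with P⁻¹ = [[1, 3], [1, 2]], and T = P·diag(3, −3)·P⁻¹.
Then T^3 = P·diag(27, −27)·P⁻¹ = [[−54, −81], [27, 27]] · [[1, 3], [1, 2]] = [[−135, −324], [54, 135]].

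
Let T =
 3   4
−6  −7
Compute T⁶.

tr T = −4 and det T = 3, so the characteristic polynomial is λ² − (−4)λ + (3) with roots −3 and −1.
Eigenvectors give P = [[−2, 1], [3, −1]] with P⁻¹ = [[1, 1], [3, 2]], and T = P·diag(−3, −1)·P⁻¹.
Then T⁶ = P·diag(729, 1)·P⁻¹ = [[−1458, 1], [2187, −1]] · [[1, 1], [3, 2]] = [[−1455, −1456], [2184, 2185]].

[[−1455, −1456], [2184, 2185]]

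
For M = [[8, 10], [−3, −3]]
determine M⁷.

tr M = 5 and det M = 6, so the characteristic polynomial is λ² − (5)λ + (6) with roots 2 and 3.
Eigenvectors give P = [[−5, −2], [3, 1]] with P⁻¹ = [[1, 2], [−3, −5]], and M = P·diag(2, 3)·P⁻¹.
Then M⁷ = P·diag(128, 2187)·P⁻¹ = [[−640, −4374], [384, 2187]] · [[1, 2], [−3, −5]] = [[12482, 20590], [−6177, −10167]].

[[12482, 20590], [−6177, −10167]]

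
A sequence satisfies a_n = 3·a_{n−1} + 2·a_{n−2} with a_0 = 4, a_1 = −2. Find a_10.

With companion matrix Q = [[3, 2], [1, 0]], [a_n, a_{n−1}]ᵀ = Q·[a_{n−1}, a_{n−2}]ᵀ, so [a_10, a_9]ᵀ = Q⁹·[a_1, a_0]ᵀ.
Q⁹ = [[79647, 44726], [22363, 12558]], giving [a_10, a_9]ᵀ = [[19610], [5506]].

19610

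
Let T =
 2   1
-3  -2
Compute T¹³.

[[2, 1], [-3, -2]]

T² = I (check: tr T = 0 and det T = -1), so T¹³ = T since 13 is odd.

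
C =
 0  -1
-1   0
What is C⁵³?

C² = I (check: tr C = 0 and det C = -1), so C⁵³ = C since 53 is odd.

[[0, -1], [-1, 0]]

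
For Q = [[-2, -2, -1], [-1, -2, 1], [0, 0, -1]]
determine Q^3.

Q^2 = [[6, 8, 1], [4, 6, -2], [0, 0, 1]]
Q^3 = [[-20, -28, 1], [-14, -20, 4], [0, 0, -1]]

[[-20, -28, 1], [-14, -20, 4], [0, 0, -1]]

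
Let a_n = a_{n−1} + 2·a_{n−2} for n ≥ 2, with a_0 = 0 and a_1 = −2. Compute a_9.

−342

With companion matrix C = [[1, 2], [1, 0]], [a_n, a_{n−1}]ᵀ = C·[a_{n−1}, a_{n−2}]ᵀ, so [a_9, a_8]ᵀ = C^8·[a_1, a_0]ᵀ.
C^8 = [[171, 170], [85, 86]], giving [a_9, a_8]ᵀ = [[−342], [−170]].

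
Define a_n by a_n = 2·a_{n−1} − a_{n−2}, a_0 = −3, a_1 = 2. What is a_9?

42

With companion matrix C = [[2, −1], [1, 0]], [a_n, a_{n−1}]ᵀ = C·[a_{n−1}, a_{n−2}]ᵀ, so [a_9, a_8]ᵀ = C⁸·[a_1, a_0]ᵀ.
C⁸ = [[9, −8], [8, −7]], giving [a_9, a_8]ᵀ = [[42], [37]].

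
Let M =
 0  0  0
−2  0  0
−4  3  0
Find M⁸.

[[0, 0, 0], [0, 0, 0], [0, 0, 0]]

M is strictly triangular, hence nilpotent: M³ = 0, so M⁸ = 0.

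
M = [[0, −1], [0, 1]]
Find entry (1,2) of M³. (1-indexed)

M² = [[0, −1], [0, 1]]
M³ = [[0, −1], [0, 1]]

−1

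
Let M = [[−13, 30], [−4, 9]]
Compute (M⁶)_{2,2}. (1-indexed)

−3639

tr M = −4 and det M = 3, so the characteristic polynomial is λ² − (−4)λ + (3) with roots −3 and −1.
Eigenvectors give P = [[−3, 5], [−1, 2]] with P⁻¹ = [[−2, 5], [−1, 3]], and M = P·diag(−3, −1)·P⁻¹.
Then M⁶ = P·diag(729, 1)·P⁻¹ = [[−2187, 5], [−729, 2]] · [[−2, 5], [−1, 3]] = [[4369, −10920], [1456, −3639]].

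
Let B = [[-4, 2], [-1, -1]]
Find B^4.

[[146, -130], [65, -49]]

tr B = -5 and det B = 6, so the characteristic polynomial is λ² − (-5)λ + (6) with roots -3 and -2.
Eigenvectors give P = [[2, -1], [1, -1]] with P⁻¹ = [[1, -1], [1, -2]], and B = P·diag(-3, -2)·P⁻¹.
Then B^4 = P·diag(81, 16)·P⁻¹ = [[162, -16], [81, -16]] · [[1, -1], [1, -2]] = [[146, -130], [65, -49]].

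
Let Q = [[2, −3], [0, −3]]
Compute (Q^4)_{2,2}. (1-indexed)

Q^2 = [[4, 3], [0, 9]]
Q^3 = [[8, −21], [0, −27]]
Q^4 = [[16, 39], [0, 81]]

81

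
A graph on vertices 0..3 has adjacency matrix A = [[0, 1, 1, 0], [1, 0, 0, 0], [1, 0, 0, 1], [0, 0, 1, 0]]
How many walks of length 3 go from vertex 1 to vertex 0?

2

The number of length-3 walks from vertex 1 to vertex 0 is entry (1,0) of A³, where A is the adjacency matrix.
A² = [[2, 0, 0, 1], [0, 1, 1, 0], [0, 1, 2, 0], [1, 0, 0, 1]]
A³ = [[0, 2, 3, 0], [2, 0, 0, 1], [3, 0, 0, 2], [0, 1, 2, 0]]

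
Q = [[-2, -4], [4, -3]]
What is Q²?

[[-12, 20], [-20, -7]]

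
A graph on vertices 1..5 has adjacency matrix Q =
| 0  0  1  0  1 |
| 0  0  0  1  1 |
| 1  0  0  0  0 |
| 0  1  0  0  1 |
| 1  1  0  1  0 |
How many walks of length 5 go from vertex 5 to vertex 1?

16

The number of length-5 walks from vertex 5 to vertex 1 is entry (5,1) of Q⁵, where Q is the adjacency matrix.
Q² = [[2, 1, 0, 1, 0], [1, 2, 0, 1, 1], [0, 0, 1, 0, 1], [1, 1, 0, 2, 1], [0, 1, 1, 1, 3]]
Q³ = [[0, 1, 2, 1, 4], [1, 2, 1, 3, 4], [2, 1, 0, 1, 0], [1, 3, 1, 2, 4], [4, 4, 0, 4, 2]]
Q⁴ = [[6, 5, 0, 5, 2], [5, 7, 1, 6, 6], [0, 1, 2, 1, 4], [5, 6, 1, 7, 6], [2, 6, 4, 6, 12]]
Q⁵ = [[2, 7, 6, 7, 16], [7, 12, 5, 13, 18], [6, 5, 0, 5, 2], [7, 13, 5, 12, 18], [16, 18, 2, 18, 14]]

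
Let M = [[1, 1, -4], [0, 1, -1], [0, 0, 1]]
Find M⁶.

M = I + N where N = [[0, 1, -4], [0, 0, -1], [0, 0, 0]] is strictly upper-triangular, so N³ = 0.
(I + N)⁶ = I + 6·N + 15·N² = [[1, 6, -39], [0, 1, -6], [0, 0, 1]].

[[1, 6, -39], [0, 1, -6], [0, 0, 1]]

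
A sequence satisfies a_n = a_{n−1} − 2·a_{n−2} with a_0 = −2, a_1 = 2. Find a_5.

With companion matrix T = [[1, −2], [1, 0]], [a_n, a_{n−1}]ᵀ = T·[a_{n−1}, a_{n−2}]ᵀ, so [a_5, a_4]ᵀ = T⁴·[a_1, a_0]ᵀ.
T⁴ = [[−1, 6], [−3, 2]], giving [a_5, a_4]ᵀ = [[−14], [−10]].

−14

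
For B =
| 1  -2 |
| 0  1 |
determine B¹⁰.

[[1, -20], [0, 1]]

B = I + N where N = [[0, -2], [0, 0]] is strictly upper-triangular, so N² = 0.
(I + N)¹⁰ = I + 10·N = [[1, -20], [0, 1]].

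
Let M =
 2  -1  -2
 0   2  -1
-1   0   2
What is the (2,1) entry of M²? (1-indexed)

1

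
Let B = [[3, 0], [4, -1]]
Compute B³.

tr B = 2 and det B = -3, so the characteristic polynomial is λ² − (2)λ + (-3) with roots 3 and -1.
Eigenvectors give P = [[1, 0], [1, -1]] with P⁻¹ = [[1, 0], [1, -1]], and B = P·diag(3, -1)·P⁻¹.
Then B³ = P·diag(27, -1)·P⁻¹ = [[27, 0], [27, 1]] · [[1, 0], [1, -1]] = [[27, 0], [28, -1]].

[[27, 0], [28, -1]]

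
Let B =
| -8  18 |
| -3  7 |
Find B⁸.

[[766, -1530], [255, -509]]

tr B = -1 and det B = -2, so the characteristic polynomial is λ² − (-1)λ + (-2) with roots 1 and -2.
Eigenvectors give P = [[-2, 3], [-1, 1]] with P⁻¹ = [[1, -3], [1, -2]], and B = P·diag(1, -2)·P⁻¹.
Then B⁸ = P·diag(1, 256)·P⁻¹ = [[-2, 768], [-1, 256]] · [[1, -3], [1, -2]] = [[766, -1530], [255, -509]].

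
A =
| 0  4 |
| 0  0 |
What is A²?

A is strictly triangular, hence nilpotent: A² = 0, so A² = 0.

[[0, 0], [0, 0]]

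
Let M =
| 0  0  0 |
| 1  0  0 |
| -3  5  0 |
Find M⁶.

M is strictly triangular, hence nilpotent: M³ = 0, so M⁶ = 0.

[[0, 0, 0], [0, 0, 0], [0, 0, 0]]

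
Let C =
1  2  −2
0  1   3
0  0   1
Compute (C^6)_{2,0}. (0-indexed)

C = I + N where N = [[0, 2, −2], [0, 0, 3], [0, 0, 0]] is strictly upper-triangular, so N^3 = 0.
(I + N)^6 = I + 6·N + 15·N^2 = [[1, 12, 78], [0, 1, 18], [0, 0, 1]].

0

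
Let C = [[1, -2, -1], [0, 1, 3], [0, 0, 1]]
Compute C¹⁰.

[[1, -20, -280], [0, 1, 30], [0, 0, 1]]

C = I + N where N = [[0, -2, -1], [0, 0, 3], [0, 0, 0]] is strictly upper-triangular, so N³ = 0.
(I + N)¹⁰ = I + 10·N + 45·N² = [[1, -20, -280], [0, 1, 30], [0, 0, 1]].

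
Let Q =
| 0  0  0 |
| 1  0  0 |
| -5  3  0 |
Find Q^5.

[[0, 0, 0], [0, 0, 0], [0, 0, 0]]

Q is strictly triangular, hence nilpotent: Q^3 = 0, so Q^5 = 0.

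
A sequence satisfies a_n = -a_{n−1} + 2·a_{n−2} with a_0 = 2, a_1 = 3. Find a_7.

45

With companion matrix A = [[-1, 2], [1, 0]], [a_n, a_{n−1}]ᵀ = A·[a_{n−1}, a_{n−2}]ᵀ, so [a_7, a_6]ᵀ = A⁶·[a_1, a_0]ᵀ.
A⁶ = [[43, -42], [-21, 22]], giving [a_7, a_6]ᵀ = [[45], [-19]].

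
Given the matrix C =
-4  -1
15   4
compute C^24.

C² = I (check: tr C = 0 and det C = -1), so C^24 = I since 24 is even.

[[1, 0], [0, 1]]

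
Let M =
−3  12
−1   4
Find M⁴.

M² = M (a projection; rank 1, trace 1), so M⁴ = M.

[[−3, 12], [−1, 4]]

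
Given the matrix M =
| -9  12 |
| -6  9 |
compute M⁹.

tr M = 0 and det M = -9, so the characteristic polynomial is λ² − (0)λ + (-9) with roots 3 and -3.
Eigenvectors give P = [[-1, 2], [-1, 1]] with P⁻¹ = [[1, -2], [1, -1]], and M = P·diag(3, -3)·P⁻¹.
Then M⁹ = P·diag(19683, -19683)·P⁻¹ = [[-19683, -39366], [-19683, -19683]] · [[1, -2], [1, -1]] = [[-59049, 78732], [-39366, 59049]].

[[-59049, 78732], [-39366, 59049]]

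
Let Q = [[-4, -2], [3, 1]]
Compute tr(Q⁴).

tr Q = -3 and det Q = 2, so the characteristic polynomial is λ² − (-3)λ + (2) with roots -2 and -1.
Eigenvectors give P = [[1, -2], [-1, 3]] with P⁻¹ = [[3, 2], [1, 1]], and Q = P·diag(-2, -1)·P⁻¹.
Then Q⁴ = P·diag(16, 1)·P⁻¹ = [[16, -2], [-16, 3]] · [[3, 2], [1, 1]] = [[46, 30], [-45, -29]].

17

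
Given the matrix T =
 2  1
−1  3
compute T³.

T² = [[3, 5], [−5, 8]]
T³ = [[1, 18], [−18, 19]]

[[1, 18], [−18, 19]]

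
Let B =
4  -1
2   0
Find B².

[[14, -4], [8, -2]]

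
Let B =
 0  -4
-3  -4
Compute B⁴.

[[336, 640], [480, 976]]

B² = [[12, 16], [12, 28]]
B³ = [[-48, -112], [-84, -160]]
B⁴ = [[336, 640], [480, 976]]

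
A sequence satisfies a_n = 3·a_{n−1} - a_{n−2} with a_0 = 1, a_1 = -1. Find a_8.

With companion matrix B = [[3, -1], [1, 0]], [a_n, a_{n−1}]ᵀ = B·[a_{n−1}, a_{n−2}]ᵀ, so [a_8, a_7]ᵀ = B⁷·[a_1, a_0]ᵀ.
B⁷ = [[987, -377], [377, -144]], giving [a_8, a_7]ᵀ = [[-1364], [-521]].

-1364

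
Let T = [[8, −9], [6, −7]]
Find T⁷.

tr T = 1 and det T = −2, so the characteristic polynomial is λ² − (1)λ + (−2) with roots 2 and −1.
Eigenvectors give P = [[3, 1], [2, 1]] with P⁻¹ = [[1, −1], [−2, 3]], and T = P·diag(2, −1)·P⁻¹.
Then T⁷ = P·diag(128, −1)·P⁻¹ = [[384, −1], [256, −1]] · [[1, −1], [−2, 3]] = [[386, −387], [258, −259]].

[[386, −387], [258, −259]]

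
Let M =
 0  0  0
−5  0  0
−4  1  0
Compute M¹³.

M is strictly triangular, hence nilpotent: M³ = 0, so M¹³ = 0.

[[0, 0, 0], [0, 0, 0], [0, 0, 0]]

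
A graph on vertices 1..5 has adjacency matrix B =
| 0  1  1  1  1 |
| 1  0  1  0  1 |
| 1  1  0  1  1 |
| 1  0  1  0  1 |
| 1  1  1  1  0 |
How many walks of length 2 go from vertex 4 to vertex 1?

The number of length-2 walks from vertex 4 to vertex 1 is entry (4,1) of B², where B is the adjacency matrix.
B² = [[4, 2, 3, 2, 3], [2, 3, 2, 3, 2], [3, 2, 4, 2, 3], [2, 3, 2, 3, 2], [3, 2, 3, 2, 4]]

2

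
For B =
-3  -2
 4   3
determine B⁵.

B² = I (check: tr B = 0 and det B = -1), so B⁵ = B since 5 is odd.

[[-3, -2], [4, 3]]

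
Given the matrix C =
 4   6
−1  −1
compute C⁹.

tr C = 3 and det C = 2, so the characteristic polynomial is λ² − (3)λ + (2) with roots 2 and 1.
Eigenvectors give P = [[3, −2], [−1, 1]] with P⁻¹ = [[1, 2], [1, 3]], and C = P·diag(2, 1)·P⁻¹.
Then C⁹ = P·diag(512, 1)·P⁻¹ = [[1536, −2], [−512, 1]] · [[1, 2], [1, 3]] = [[1534, 3066], [−511, −1021]].

[[1534, 3066], [−511, −1021]]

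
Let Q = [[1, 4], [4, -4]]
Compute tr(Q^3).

Q^2 = [[17, -12], [-12, 32]]
Q^3 = [[-31, 116], [116, -176]]

-207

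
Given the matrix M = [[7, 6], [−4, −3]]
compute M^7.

tr M = 4 and det M = 3, so the characteristic polynomial is λ² − (4)λ + (3) with roots 3 and 1.
Eigenvectors give P = [[3, −1], [−2, 1]] with P⁻¹ = [[1, 1], [2, 3]], and M = P·diag(3, 1)·P⁻¹.
Then M^7 = P·diag(2187, 1)·P⁻¹ = [[6561, −1], [−4374, 1]] · [[1, 1], [2, 3]] = [[6559, 6558], [−4372, −4371]].

[[6559, 6558], [−4372, −4371]]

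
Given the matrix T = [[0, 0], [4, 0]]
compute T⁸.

[[0, 0], [0, 0]]

T is strictly triangular, hence nilpotent: T² = 0, so T⁸ = 0.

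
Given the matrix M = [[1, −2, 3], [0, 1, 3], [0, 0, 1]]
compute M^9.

[[1, −18, −189], [0, 1, 27], [0, 0, 1]]

M = I + N where N = [[0, −2, 3], [0, 0, 3], [0, 0, 0]] is strictly upper-triangular, so N^3 = 0.
(I + N)^9 = I + 9·N + 36·N^2 = [[1, −18, −189], [0, 1, 27], [0, 0, 1]].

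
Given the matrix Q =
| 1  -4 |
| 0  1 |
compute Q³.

Q = I + N where N = [[0, -4], [0, 0]] is strictly upper-triangular, so N² = 0.
(I + N)³ = I + 3·N = [[1, -12], [0, 1]].

[[1, -12], [0, 1]]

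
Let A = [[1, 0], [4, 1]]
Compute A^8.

[[1, 0], [32, 1]]

A = I + N where N = [[0, 0], [4, 0]] is strictly lower-triangular, so N^2 = 0.
(I + N)^8 = I + 8·N = [[1, 0], [32, 1]].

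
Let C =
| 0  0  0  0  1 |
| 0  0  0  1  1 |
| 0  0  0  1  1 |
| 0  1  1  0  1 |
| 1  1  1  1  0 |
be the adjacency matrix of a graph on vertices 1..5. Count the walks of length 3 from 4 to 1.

The number of length-3 walks from vertex 4 to vertex 1 is entry (4,1) of C³, where C is the adjacency matrix.
C² = [[1, 1, 1, 1, 0], [1, 2, 2, 1, 1], [1, 2, 2, 1, 1], [1, 1, 1, 3, 2], [0, 1, 1, 2, 4]]
C³ = [[0, 1, 1, 2, 4], [1, 2, 2, 5, 6], [1, 2, 2, 5, 6], [2, 5, 5, 4, 6], [4, 6, 6, 6, 4]]

2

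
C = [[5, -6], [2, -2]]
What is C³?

[[29, -42], [14, -20]]

tr C = 3 and det C = 2, so the characteristic polynomial is λ² − (3)λ + (2) with roots 1 and 2.
Eigenvectors give P = [[-3, 2], [-2, 1]] with P⁻¹ = [[1, -2], [2, -3]], and C = P·diag(1, 2)·P⁻¹.
Then C³ = P·diag(1, 8)·P⁻¹ = [[-3, 16], [-2, 8]] · [[1, -2], [2, -3]] = [[29, -42], [14, -20]].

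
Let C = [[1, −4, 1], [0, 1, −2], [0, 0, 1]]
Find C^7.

[[1, −28, 175], [0, 1, −14], [0, 0, 1]]

C = I + N where N = [[0, −4, 1], [0, 0, −2], [0, 0, 0]] is strictly upper-triangular, so N^3 = 0.
(I + N)^7 = I + 7·N + 21·N^2 = [[1, −28, 175], [0, 1, −14], [0, 0, 1]].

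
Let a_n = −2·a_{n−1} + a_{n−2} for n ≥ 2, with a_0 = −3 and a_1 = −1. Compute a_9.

With companion matrix C = [[−2, 1], [1, 0]], [a_n, a_{n−1}]ᵀ = C·[a_{n−1}, a_{n−2}]ᵀ, so [a_9, a_8]ᵀ = C⁸·[a_1, a_0]ᵀ.
C⁸ = [[985, −408], [−408, 169]], giving [a_9, a_8]ᵀ = [[239], [−99]].

239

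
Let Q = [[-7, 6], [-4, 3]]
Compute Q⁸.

tr Q = -4 and det Q = 3, so the characteristic polynomial is λ² − (-4)λ + (3) with roots -1 and -3.
Eigenvectors give P = [[1, 3], [1, 2]] with P⁻¹ = [[-2, 3], [1, -1]], and Q = P·diag(-1, -3)·P⁻¹.
Then Q⁸ = P·diag(1, 6561)·P⁻¹ = [[1, 19683], [1, 13122]] · [[-2, 3], [1, -1]] = [[19681, -19680], [13120, -13119]].

[[19681, -19680], [13120, -13119]]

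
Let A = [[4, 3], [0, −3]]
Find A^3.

A^2 = [[16, 3], [0, 9]]
A^3 = [[64, 39], [0, −27]]

[[64, 39], [0, −27]]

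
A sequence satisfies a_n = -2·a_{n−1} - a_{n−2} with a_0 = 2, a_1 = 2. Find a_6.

With companion matrix M = [[-2, -1], [1, 0]], [a_n, a_{n−1}]ᵀ = M·[a_{n−1}, a_{n−2}]ᵀ, so [a_6, a_5]ᵀ = M^5·[a_1, a_0]ᵀ.
M^5 = [[-6, -5], [5, 4]], giving [a_6, a_5]ᵀ = [[-22], [18]].

-22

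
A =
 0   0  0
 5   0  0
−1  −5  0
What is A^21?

[[0, 0, 0], [0, 0, 0], [0, 0, 0]]

A is strictly triangular, hence nilpotent: A^3 = 0, so A^21 = 0.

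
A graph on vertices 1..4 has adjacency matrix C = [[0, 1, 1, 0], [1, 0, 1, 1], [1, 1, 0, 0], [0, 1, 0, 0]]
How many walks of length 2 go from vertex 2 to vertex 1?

The number of length-2 walks from vertex 2 to vertex 1 is entry (2,1) of C², where C is the adjacency matrix.
C² = [[2, 1, 1, 1], [1, 3, 1, 0], [1, 1, 2, 1], [1, 0, 1, 1]]

1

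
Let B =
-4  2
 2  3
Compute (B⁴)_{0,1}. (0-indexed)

B² = [[20, -2], [-2, 13]]
B³ = [[-84, 34], [34, 35]]
B⁴ = [[404, -66], [-66, 173]]

-66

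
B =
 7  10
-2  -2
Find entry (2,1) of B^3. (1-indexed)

-38

tr B = 5 and det B = 6, so the characteristic polynomial is λ² − (5)λ + (6) with roots 3 and 2.
Eigenvectors give P = [[5, -2], [-2, 1]] with P⁻¹ = [[1, 2], [2, 5]], and B = P·diag(3, 2)·P⁻¹.
Then B^3 = P·diag(27, 8)·P⁻¹ = [[135, -16], [-54, 8]] · [[1, 2], [2, 5]] = [[103, 190], [-38, -68]].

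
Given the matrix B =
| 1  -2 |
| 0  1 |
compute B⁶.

[[1, -12], [0, 1]]

B = I + N where N = [[0, -2], [0, 0]] is strictly upper-triangular, so N² = 0.
(I + N)⁶ = I + 6·N = [[1, -12], [0, 1]].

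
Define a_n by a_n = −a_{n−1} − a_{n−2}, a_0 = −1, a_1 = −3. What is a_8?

4

With companion matrix T = [[−1, −1], [1, 0]], [a_n, a_{n−1}]ᵀ = T·[a_{n−1}, a_{n−2}]ᵀ, so [a_8, a_7]ᵀ = T^7·[a_1, a_0]ᵀ.
T^7 = [[−1, −1], [1, 0]], giving [a_8, a_7]ᵀ = [[4], [−3]].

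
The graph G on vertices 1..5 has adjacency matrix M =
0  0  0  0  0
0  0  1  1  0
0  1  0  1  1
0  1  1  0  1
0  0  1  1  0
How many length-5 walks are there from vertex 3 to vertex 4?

33

The number of length-5 walks from vertex 3 to vertex 4 is entry (3,4) of M⁵, where M is the adjacency matrix.
M² = [[0, 0, 0, 0, 0], [0, 2, 1, 1, 2], [0, 1, 3, 2, 1], [0, 1, 2, 3, 1], [0, 2, 1, 1, 2]]
M³ = [[0, 0, 0, 0, 0], [0, 2, 5, 5, 2], [0, 5, 4, 5, 5], [0, 5, 5, 4, 5], [0, 2, 5, 5, 2]]
M⁴ = [[0, 0, 0, 0, 0], [0, 10, 9, 9, 10], [0, 9, 15, 14, 9], [0, 9, 14, 15, 9], [0, 10, 9, 9, 10]]
M⁵ = [[0, 0, 0, 0, 0], [0, 18, 29, 29, 18], [0, 29, 32, 33, 29], [0, 29, 33, 32, 29], [0, 18, 29, 29, 18]]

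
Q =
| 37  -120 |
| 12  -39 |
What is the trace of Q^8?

6562

tr Q = -2 and det Q = -3, so the characteristic polynomial is λ² − (-2)λ + (-3) with roots -3 and 1.
Eigenvectors give P = [[-3, -10], [-1, -3]] with P⁻¹ = [[3, -10], [-1, 3]], and Q = P·diag(-3, 1)·P⁻¹.
Then Q^8 = P·diag(6561, 1)·P⁻¹ = [[-19683, -10], [-6561, -3]] · [[3, -10], [-1, 3]] = [[-59039, 196800], [-19680, 65601]].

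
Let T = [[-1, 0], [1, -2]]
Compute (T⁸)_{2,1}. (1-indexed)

tr T = -3 and det T = 2, so the characteristic polynomial is λ² − (-3)λ + (2) with roots -1 and -2.
Eigenvectors give P = [[1, 0], [1, -1]] with P⁻¹ = [[1, 0], [1, -1]], and T = P·diag(-1, -2)·P⁻¹.
Then T⁸ = P·diag(1, 256)·P⁻¹ = [[1, 0], [1, -256]] · [[1, 0], [1, -1]] = [[1, 0], [-255, 256]].

-255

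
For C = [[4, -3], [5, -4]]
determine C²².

[[1, 0], [0, 1]]

C² = I (check: tr C = 0 and det C = -1), so C²² = I since 22 is even.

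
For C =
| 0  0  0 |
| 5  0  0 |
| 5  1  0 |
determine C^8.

C is strictly triangular, hence nilpotent: C^3 = 0, so C^8 = 0.

[[0, 0, 0], [0, 0, 0], [0, 0, 0]]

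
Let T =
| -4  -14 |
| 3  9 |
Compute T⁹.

[[-114514, -268394], [57513, 134709]]

tr T = 5 and det T = 6, so the characteristic polynomial is λ² − (5)λ + (6) with roots 3 and 2.
Eigenvectors give P = [[-2, -7], [1, 3]] with P⁻¹ = [[3, 7], [-1, -2]], and T = P·diag(3, 2)·P⁻¹.
Then T⁹ = P·diag(19683, 512)·P⁻¹ = [[-39366, -3584], [19683, 1536]] · [[3, 7], [-1, -2]] = [[-114514, -268394], [57513, 134709]].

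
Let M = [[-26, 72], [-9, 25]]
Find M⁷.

tr M = -1 and det M = -2, so the characteristic polynomial is λ² − (-1)λ + (-2) with roots -2 and 1.
Eigenvectors give P = [[3, -8], [1, -3]] with P⁻¹ = [[3, -8], [1, -3]], and M = P·diag(-2, 1)·P⁻¹.
Then M⁷ = P·diag(-128, 1)·P⁻¹ = [[-384, -8], [-128, -3]] · [[3, -8], [1, -3]] = [[-1160, 3096], [-387, 1033]].

[[-1160, 3096], [-387, 1033]]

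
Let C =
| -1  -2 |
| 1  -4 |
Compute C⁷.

tr C = -5 and det C = 6, so the characteristic polynomial is λ² − (-5)λ + (6) with roots -3 and -2.
Eigenvectors give P = [[-1, 2], [-1, 1]] with P⁻¹ = [[1, -2], [1, -1]], and C = P·diag(-3, -2)·P⁻¹.
Then C⁷ = P·diag(-2187, -128)·P⁻¹ = [[2187, -256], [2187, -128]] · [[1, -2], [1, -1]] = [[1931, -4118], [2059, -4246]].

[[1931, -4118], [2059, -4246]]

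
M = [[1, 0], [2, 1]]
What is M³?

M = I + N where N = [[0, 0], [2, 0]] is strictly lower-triangular, so N² = 0.
(I + N)³ = I + 3·N = [[1, 0], [6, 1]].

[[1, 0], [6, 1]]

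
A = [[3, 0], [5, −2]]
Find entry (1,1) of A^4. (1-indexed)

81

tr A = 1 and det A = −6, so the characteristic polynomial is λ² − (1)λ + (−6) with roots −2 and 3.
Eigenvectors give P = [[0, 1], [−1, 1]] with P⁻¹ = [[1, −1], [1, 0]], and A = P·diag(−2, 3)·P⁻¹.
Then A^4 = P·diag(16, 81)·P⁻¹ = [[0, 81], [−16, 81]] · [[1, −1], [1, 0]] = [[81, 0], [65, 16]].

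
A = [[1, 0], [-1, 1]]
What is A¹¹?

A = I + N where N = [[0, 0], [-1, 0]] is strictly lower-triangular, so N² = 0.
(I + N)¹¹ = I + 11·N = [[1, 0], [-11, 1]].

[[1, 0], [-11, 1]]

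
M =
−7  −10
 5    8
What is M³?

tr M = 1 and det M = −6, so the characteristic polynomial is λ² − (1)λ + (−6) with roots 3 and −2.
Eigenvectors give P = [[−1, −2], [1, 1]] with P⁻¹ = [[1, 2], [−1, −1]], and M = P·diag(3, −2)·P⁻¹.
Then M³ = P·diag(27, −8)·P⁻¹ = [[−27, 16], [27, −8]] · [[1, 2], [−1, −1]] = [[−43, −70], [35, 62]].

[[−43, −70], [35, 62]]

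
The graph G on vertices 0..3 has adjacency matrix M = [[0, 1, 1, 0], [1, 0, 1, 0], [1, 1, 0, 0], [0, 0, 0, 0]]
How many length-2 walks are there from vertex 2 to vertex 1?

1

The number of length-2 walks from vertex 2 to vertex 1 is entry (2,1) of M^2, where M is the adjacency matrix.
M^2 = [[2, 1, 1, 0], [1, 2, 1, 0], [1, 1, 2, 0], [0, 0, 0, 0]]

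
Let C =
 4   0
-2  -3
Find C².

[[16, 0], [-2, 9]]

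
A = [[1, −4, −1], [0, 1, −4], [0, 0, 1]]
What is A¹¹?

A = I + N where N = [[0, −4, −1], [0, 0, −4], [0, 0, 0]] is strictly upper-triangular, so N³ = 0.
(I + N)¹¹ = I + 11·N + 55·N² = [[1, −44, 869], [0, 1, −44], [0, 0, 1]].

[[1, −44, 869], [0, 1, −44], [0, 0, 1]]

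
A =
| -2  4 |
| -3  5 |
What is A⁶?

[[-188, 252], [-189, 253]]

tr A = 3 and det A = 2, so the characteristic polynomial is λ² − (3)λ + (2) with roots 1 and 2.
Eigenvectors give P = [[4, 1], [3, 1]] with P⁻¹ = [[1, -1], [-3, 4]], and A = P·diag(1, 2)·P⁻¹.
Then A⁶ = P·diag(1, 64)·P⁻¹ = [[4, 64], [3, 64]] · [[1, -1], [-3, 4]] = [[-188, 252], [-189, 253]].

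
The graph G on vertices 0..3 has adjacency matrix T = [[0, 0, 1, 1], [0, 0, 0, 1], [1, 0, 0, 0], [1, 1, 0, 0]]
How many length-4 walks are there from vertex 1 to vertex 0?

The number of length-4 walks from vertex 1 to vertex 0 is entry (1,0) of T^4, where T is the adjacency matrix.
T^2 = [[2, 1, 0, 0], [1, 1, 0, 0], [0, 0, 1, 1], [0, 0, 1, 2]]
T^3 = [[0, 0, 2, 3], [0, 0, 1, 2], [2, 1, 0, 0], [3, 2, 0, 0]]
T^4 = [[5, 3, 0, 0], [3, 2, 0, 0], [0, 0, 2, 3], [0, 0, 3, 5]]

3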